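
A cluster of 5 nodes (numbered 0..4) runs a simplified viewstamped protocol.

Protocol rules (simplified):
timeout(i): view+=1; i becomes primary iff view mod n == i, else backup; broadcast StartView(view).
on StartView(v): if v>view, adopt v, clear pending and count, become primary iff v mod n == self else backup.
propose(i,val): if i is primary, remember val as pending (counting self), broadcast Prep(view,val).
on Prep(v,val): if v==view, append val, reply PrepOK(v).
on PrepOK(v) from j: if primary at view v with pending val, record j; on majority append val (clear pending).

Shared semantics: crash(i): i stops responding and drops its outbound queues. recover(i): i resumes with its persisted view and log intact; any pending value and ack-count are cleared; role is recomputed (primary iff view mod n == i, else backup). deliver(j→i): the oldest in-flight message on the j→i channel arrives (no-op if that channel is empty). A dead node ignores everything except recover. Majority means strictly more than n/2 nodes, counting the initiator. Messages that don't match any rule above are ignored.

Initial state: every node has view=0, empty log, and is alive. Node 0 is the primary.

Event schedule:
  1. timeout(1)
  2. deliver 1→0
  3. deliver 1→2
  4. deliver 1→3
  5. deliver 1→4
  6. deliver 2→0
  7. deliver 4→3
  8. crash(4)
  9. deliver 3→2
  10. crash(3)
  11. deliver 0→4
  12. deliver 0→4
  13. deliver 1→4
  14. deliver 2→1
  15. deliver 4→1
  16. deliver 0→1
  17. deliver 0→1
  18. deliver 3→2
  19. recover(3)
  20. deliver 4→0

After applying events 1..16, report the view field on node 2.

e1 timeout(1): 1[prim,v=1,-]
e2 deliver 1→0: 0[back,v=1,-]
e3 deliver 1→2: 2[back,v=1,-]
e4 deliver 1→3: 3[back,v=1,-]
e5 deliver 1→4: 4[back,v=1,-]
e6 deliver 2→0: ·
e7 deliver 4→3: ·
e8 crash(4): 4[✗back,v=1,-]
e9 deliver 3→2: ·
e10 crash(3): 3[✗back,v=1,-]
e11 deliver 0→4: ·
e12 deliver 0→4: ·
e13 deliver 1→4: ·
e14 deliver 2→1: ·
e15 deliver 4→1: ·
e16 deliver 0→1: ·

1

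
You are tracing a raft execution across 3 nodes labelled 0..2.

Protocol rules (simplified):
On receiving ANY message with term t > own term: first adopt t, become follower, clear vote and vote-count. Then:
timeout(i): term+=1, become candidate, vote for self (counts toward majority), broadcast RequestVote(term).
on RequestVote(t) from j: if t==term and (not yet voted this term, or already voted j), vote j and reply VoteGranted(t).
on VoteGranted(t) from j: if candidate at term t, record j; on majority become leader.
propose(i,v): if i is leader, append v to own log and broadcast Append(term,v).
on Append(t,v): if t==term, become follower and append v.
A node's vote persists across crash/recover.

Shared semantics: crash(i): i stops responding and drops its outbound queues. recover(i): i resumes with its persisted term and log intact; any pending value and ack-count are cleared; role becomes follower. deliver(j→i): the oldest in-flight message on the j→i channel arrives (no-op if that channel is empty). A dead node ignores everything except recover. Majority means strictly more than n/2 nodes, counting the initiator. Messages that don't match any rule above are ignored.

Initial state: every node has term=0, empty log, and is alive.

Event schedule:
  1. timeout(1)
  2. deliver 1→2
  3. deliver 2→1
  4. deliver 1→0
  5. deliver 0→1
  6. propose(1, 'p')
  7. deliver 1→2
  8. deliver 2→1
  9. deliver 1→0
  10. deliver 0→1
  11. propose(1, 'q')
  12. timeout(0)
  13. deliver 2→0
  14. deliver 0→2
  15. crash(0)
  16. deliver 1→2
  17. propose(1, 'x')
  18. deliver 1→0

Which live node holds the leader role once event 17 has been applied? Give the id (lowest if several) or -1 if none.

1. timeout(1):  <1:cand t1 ->
2. deliver 1→2:  <2:foll t1 ->
3. deliver 2→1:  <1:lead t1 ->
4. deliver 1→0:  <0:foll t1 ->
5. deliver 0→1:  nop
6. propose(1,'p'):  <1:lead t1 p>
7. deliver 1→2:  <2:foll t1 p>
8. deliver 2→1:  nop
9. deliver 1→0:  <0:foll t1 p>
10. deliver 0→1:  nop
11. propose(1,'q'):  <1:lead t1 p,q>
12. timeout(0):  <0:cand t2 p>
13. deliver 2→0:  nop
14. deliver 0→2:  <2:foll t2 p>
15. crash(0):  <0:✗cand t2 p>
16. deliver 1→2:  nop
17. propose(1,'x'):  <1:lead t1 p,q,x>

1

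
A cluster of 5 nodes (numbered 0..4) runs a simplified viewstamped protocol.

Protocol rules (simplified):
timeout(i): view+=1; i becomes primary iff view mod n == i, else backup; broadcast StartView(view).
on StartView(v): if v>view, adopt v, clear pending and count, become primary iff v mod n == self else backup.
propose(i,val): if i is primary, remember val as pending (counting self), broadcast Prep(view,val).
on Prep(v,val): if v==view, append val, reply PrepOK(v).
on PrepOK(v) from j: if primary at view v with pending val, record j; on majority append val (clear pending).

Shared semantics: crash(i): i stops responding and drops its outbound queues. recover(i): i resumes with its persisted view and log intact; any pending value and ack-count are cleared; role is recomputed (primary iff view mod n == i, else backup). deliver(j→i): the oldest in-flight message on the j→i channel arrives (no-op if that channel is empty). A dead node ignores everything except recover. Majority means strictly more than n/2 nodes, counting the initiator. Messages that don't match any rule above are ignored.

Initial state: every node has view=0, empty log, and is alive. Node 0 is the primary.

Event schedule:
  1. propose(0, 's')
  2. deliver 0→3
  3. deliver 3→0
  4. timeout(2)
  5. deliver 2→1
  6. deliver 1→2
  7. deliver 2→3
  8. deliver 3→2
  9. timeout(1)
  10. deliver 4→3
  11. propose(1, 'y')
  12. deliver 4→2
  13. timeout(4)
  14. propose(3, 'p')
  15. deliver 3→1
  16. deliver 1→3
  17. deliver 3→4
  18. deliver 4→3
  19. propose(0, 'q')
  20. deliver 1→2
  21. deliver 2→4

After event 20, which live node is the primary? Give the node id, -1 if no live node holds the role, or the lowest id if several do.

0

[1] propose(0,'s') → ∅
[2] deliver 0→3 → N3(back v0 [s])
[3] deliver 3→0 → ∅
[4] timeout(2) → N2(back v1 [-])
[5] deliver 2→1 → N1(prim v1 [-])
[6] deliver 1→2 → ∅
[7] deliver 2→3 → N3(back v1 [s])
[8] deliver 3→2 → ∅
[9] timeout(1) → N1(back v2 [-])
[10] deliver 4→3 → ∅
[11] propose(1,'y') → ∅
[12] deliver 4→2 → ∅
[13] timeout(4) → N4(back v1 [-])
[14] propose(3,'p') → ∅
[15] deliver 3→1 → ∅
[16] deliver 1→3 → N3(back v2 [s])
[17] deliver 3→4 → ∅
[18] deliver 4→3 → ∅
[19] propose(0,'q') → ∅
[20] deliver 1→2 → N2(prim v2 [-])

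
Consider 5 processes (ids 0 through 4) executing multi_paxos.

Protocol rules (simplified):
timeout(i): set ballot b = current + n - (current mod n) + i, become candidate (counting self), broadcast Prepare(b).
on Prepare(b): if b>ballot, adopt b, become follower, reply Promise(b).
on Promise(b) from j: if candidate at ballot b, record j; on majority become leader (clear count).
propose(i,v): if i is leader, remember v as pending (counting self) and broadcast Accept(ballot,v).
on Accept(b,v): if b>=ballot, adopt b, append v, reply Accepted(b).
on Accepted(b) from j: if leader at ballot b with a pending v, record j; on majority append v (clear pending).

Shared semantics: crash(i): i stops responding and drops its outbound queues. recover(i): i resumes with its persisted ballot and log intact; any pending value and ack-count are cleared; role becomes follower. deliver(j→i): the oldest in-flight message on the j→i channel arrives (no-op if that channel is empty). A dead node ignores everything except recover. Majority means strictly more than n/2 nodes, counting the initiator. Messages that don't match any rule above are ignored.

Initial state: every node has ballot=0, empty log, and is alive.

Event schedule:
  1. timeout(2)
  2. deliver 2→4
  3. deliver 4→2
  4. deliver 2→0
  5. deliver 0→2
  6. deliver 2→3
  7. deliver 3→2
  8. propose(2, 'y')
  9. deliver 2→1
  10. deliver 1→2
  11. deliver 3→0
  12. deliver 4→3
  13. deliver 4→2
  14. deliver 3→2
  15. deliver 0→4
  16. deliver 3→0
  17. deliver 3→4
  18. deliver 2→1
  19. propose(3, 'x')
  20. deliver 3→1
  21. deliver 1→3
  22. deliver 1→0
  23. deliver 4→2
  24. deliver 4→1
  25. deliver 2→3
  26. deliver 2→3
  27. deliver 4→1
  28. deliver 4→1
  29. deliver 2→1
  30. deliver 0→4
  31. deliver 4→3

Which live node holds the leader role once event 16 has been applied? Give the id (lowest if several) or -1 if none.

[1] timeout(2) → N2(cand b7 [-])
[2] deliver 2→4 → N4(foll b7 [-])
[3] deliver 4→2 → ∅
[4] deliver 2→0 → N0(foll b7 [-])
[5] deliver 0→2 → N2(lead b7 [-])
[6] deliver 2→3 → N3(foll b7 [-])
[7] deliver 3→2 → ∅
[8] propose(2,'y') → ∅
[9] deliver 2→1 → N1(foll b7 [-])
[10] deliver 1→2 → ∅
[11] deliver 3→0 → ∅
[12] deliver 4→3 → ∅
[13] deliver 4→2 → ∅
[14] deliver 3→2 → ∅
[15] deliver 0→4 → ∅
[16] deliver 3→0 → ∅

2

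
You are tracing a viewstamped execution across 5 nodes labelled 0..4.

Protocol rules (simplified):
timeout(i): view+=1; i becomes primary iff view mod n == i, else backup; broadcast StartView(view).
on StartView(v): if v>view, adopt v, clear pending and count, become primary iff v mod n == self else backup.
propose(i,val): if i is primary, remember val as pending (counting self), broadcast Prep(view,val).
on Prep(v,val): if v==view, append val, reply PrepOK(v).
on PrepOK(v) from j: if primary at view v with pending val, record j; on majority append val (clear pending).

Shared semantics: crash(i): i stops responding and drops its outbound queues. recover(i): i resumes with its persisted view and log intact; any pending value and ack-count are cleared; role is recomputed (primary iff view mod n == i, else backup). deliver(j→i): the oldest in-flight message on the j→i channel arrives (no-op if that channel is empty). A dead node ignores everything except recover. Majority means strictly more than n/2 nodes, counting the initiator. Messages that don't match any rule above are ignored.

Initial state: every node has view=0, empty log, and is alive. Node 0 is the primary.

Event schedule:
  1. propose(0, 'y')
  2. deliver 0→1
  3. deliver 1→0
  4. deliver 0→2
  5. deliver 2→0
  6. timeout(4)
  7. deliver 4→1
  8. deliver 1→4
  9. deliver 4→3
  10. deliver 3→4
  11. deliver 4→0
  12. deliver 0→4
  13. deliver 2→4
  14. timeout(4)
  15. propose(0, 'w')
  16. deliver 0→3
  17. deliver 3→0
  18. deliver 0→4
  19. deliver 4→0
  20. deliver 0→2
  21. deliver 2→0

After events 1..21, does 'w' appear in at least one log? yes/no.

no

after 1 — propose(0,'y'): ·
after 2 — deliver 0→1: n1:back/v0/[y]
after 3 — deliver 1→0: ·
after 4 — deliver 0→2: n2:back/v0/[y]
after 5 — deliver 2→0: n0:prim/v0/[y]
after 6 — timeout(4): n4:back/v1/[-]
after 7 — deliver 4→1: n1:prim/v1/[y]
after 8 — deliver 1→4: ·
after 9 — deliver 4→3: n3:back/v1/[-]
after 10 — deliver 3→4: ·
after 11 — deliver 4→0: n0:back/v1/[y]
after 12 — deliver 0→4: ·
after 13 — deliver 2→4: ·
after 14 — timeout(4): n4:back/v2/[-]
after 15 — propose(0,'w'): ·
after 16 — deliver 0→3: ·
after 17 — deliver 3→0: ·
after 18 — deliver 0→4: ·
after 19 — deliver 4→0: n0:back/v2/[y]
after 20 — deliver 0→2: ·
after 21 — deliver 2→0: ·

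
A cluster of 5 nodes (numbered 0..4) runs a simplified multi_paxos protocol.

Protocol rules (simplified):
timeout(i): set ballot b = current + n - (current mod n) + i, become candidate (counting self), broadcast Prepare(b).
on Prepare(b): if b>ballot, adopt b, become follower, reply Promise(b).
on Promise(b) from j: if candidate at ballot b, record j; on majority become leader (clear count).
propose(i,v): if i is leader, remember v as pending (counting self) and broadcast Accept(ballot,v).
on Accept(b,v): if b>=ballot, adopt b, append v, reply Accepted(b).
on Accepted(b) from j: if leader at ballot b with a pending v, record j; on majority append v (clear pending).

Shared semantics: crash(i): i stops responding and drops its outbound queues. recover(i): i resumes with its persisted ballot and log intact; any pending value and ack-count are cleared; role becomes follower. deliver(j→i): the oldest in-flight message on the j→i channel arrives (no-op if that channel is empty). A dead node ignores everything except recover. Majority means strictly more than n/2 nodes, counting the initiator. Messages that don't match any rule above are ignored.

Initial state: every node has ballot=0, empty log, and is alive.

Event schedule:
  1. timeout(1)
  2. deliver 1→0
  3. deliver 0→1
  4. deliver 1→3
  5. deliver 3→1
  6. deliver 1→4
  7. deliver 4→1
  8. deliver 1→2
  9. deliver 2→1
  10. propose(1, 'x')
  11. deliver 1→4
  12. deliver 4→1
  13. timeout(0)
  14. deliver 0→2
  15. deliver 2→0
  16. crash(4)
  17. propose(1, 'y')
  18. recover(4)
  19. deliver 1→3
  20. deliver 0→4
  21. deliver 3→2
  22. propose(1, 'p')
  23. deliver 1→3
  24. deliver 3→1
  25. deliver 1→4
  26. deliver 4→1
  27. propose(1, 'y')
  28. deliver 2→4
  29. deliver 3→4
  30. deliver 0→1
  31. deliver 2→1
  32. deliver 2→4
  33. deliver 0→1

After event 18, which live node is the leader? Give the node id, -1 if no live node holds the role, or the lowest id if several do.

1

[1] timeout(1) → N1(cand b6 [-])
[2] deliver 1→0 → N0(foll b6 [-])
[3] deliver 0→1 → ∅
[4] deliver 1→3 → N3(foll b6 [-])
[5] deliver 3→1 → N1(lead b6 [-])
[6] deliver 1→4 → N4(foll b6 [-])
[7] deliver 4→1 → ∅
[8] deliver 1→2 → N2(foll b6 [-])
[9] deliver 2→1 → ∅
[10] propose(1,'x') → ∅
[11] deliver 1→4 → N4(foll b6 [x])
[12] deliver 4→1 → ∅
[13] timeout(0) → N0(cand b10 [-])
[14] deliver 0→2 → N2(foll b10 [-])
[15] deliver 2→0 → ∅
[16] crash(4) → N4(✗foll b6 [x])
[17] propose(1,'y') → ∅
[18] recover(4) → N4(foll b6 [x])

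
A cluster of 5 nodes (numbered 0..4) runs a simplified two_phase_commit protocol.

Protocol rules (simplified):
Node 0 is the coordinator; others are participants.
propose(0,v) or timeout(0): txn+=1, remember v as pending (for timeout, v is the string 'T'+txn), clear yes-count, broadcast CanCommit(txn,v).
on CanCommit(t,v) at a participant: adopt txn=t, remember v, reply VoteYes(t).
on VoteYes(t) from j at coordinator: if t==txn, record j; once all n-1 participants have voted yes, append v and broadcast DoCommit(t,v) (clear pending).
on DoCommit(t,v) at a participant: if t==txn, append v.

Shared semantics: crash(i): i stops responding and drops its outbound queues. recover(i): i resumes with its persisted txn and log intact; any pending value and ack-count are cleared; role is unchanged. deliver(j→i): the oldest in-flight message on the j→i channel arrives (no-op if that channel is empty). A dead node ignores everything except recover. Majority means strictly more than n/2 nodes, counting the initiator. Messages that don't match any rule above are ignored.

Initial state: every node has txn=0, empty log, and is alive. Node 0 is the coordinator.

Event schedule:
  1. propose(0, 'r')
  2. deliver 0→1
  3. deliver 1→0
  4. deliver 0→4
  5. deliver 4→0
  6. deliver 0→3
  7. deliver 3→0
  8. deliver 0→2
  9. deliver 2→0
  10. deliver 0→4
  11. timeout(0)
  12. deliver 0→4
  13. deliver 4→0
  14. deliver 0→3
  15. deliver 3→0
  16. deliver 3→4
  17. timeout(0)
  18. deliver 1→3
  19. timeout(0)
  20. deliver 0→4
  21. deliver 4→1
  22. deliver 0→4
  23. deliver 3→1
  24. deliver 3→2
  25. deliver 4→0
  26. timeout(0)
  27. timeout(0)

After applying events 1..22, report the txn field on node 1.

1

e1 propose(0,'r'): 0[coor,t=1,-]
e2 deliver 0→1: 1[part,t=1,-]
e3 deliver 1→0: ·
e4 deliver 0→4: 4[part,t=1,-]
e5 deliver 4→0: ·
e6 deliver 0→3: 3[part,t=1,-]
e7 deliver 3→0: ·
e8 deliver 0→2: 2[part,t=1,-]
e9 deliver 2→0: 0[coor,t=1,r]
e10 deliver 0→4: 4[part,t=1,r]
e11 timeout(0): 0[coor,t=2,r]
e12 deliver 0→4: 4[part,t=2,r]
e13 deliver 4→0: ·
e14 deliver 0→3: 3[part,t=1,r]
e15 deliver 3→0: ·
e16 deliver 3→4: ·
e17 timeout(0): 0[coor,t=3,r]
e18 deliver 1→3: ·
e19 timeout(0): 0[coor,t=4,r]
e20 deliver 0→4: 4[part,t=3,r]
e21 deliver 4→1: ·
e22 deliver 0→4: 4[part,t=4,r]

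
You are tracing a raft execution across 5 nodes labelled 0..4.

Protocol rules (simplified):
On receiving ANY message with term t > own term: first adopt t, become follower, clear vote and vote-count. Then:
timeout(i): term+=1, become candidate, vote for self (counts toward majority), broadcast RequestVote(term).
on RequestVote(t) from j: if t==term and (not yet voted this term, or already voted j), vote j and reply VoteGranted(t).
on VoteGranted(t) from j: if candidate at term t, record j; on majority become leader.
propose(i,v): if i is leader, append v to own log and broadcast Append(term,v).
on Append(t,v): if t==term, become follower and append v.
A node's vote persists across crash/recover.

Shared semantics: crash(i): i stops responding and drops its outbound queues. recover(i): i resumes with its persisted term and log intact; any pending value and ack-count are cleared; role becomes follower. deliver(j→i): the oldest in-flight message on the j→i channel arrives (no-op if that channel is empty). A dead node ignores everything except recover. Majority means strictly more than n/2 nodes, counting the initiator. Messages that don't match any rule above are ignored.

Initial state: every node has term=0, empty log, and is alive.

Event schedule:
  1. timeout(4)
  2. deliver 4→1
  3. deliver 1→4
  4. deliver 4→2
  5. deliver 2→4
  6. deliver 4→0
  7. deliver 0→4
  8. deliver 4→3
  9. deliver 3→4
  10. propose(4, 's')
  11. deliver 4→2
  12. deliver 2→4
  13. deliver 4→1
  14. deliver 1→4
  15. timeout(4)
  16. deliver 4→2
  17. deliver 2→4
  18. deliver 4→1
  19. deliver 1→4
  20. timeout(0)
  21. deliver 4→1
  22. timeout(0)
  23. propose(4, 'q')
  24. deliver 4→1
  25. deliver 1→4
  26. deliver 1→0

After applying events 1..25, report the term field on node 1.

2

1. timeout(4):  <4:cand t1 ->
2. deliver 4→1:  <1:foll t1 ->
3. deliver 1→4:  nop
4. deliver 4→2:  <2:foll t1 ->
5. deliver 2→4:  <4:lead t1 ->
6. deliver 4→0:  <0:foll t1 ->
7. deliver 0→4:  nop
8. deliver 4→3:  <3:foll t1 ->
9. deliver 3→4:  nop
10. propose(4,'s'):  <4:lead t1 s>
11. deliver 4→2:  <2:foll t1 s>
12. deliver 2→4:  nop
13. deliver 4→1:  <1:foll t1 s>
14. deliver 1→4:  nop
15. timeout(4):  <4:cand t2 s>
16. deliver 4→2:  <2:foll t2 s>
17. deliver 2→4:  nop
18. deliver 4→1:  <1:foll t2 s>
19. deliver 1→4:  <4:lead t2 s>
20. timeout(0):  <0:cand t2 ->
21. deliver 4→1:  nop
22. timeout(0):  <0:cand t3 ->
23. propose(4,'q'):  <4:lead t2 s,q>
24. deliver 4→1:  <1:foll t2 s,q>
25. deliver 1→4:  nop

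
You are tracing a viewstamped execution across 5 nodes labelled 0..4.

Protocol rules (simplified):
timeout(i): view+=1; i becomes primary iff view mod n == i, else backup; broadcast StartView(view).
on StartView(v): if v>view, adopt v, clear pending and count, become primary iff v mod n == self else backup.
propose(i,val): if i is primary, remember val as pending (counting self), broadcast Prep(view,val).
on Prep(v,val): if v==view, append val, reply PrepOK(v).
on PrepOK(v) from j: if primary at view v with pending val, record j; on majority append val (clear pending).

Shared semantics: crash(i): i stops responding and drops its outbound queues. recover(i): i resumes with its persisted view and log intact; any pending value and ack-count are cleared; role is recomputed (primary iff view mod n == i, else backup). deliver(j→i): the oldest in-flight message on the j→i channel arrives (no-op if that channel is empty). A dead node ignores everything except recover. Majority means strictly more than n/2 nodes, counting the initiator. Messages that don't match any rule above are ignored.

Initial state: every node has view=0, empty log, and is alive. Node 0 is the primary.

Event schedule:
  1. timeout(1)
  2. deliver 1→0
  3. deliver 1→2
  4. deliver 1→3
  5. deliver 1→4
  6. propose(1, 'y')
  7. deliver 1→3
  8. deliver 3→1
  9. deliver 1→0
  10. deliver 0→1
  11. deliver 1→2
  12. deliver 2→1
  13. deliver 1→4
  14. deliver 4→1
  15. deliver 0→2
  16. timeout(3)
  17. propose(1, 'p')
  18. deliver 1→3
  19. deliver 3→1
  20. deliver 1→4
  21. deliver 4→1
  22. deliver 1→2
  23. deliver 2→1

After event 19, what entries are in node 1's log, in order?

[1] timeout(1) → N1(prim v1 [-])
[2] deliver 1→0 → N0(back v1 [-])
[3] deliver 1→2 → N2(back v1 [-])
[4] deliver 1→3 → N3(back v1 [-])
[5] deliver 1→4 → N4(back v1 [-])
[6] propose(1,'y') → ∅
[7] deliver 1→3 → N3(back v1 [y])
[8] deliver 3→1 → ∅
[9] deliver 1→0 → N0(back v1 [y])
[10] deliver 0→1 → N1(prim v1 [y])
[11] deliver 1→2 → N2(back v1 [y])
[12] deliver 2→1 → ∅
[13] deliver 1→4 → N4(back v1 [y])
[14] deliver 4→1 → ∅
[15] deliver 0→2 → ∅
[16] timeout(3) → N3(back v2 [y])
[17] propose(1,'p') → ∅
[18] deliver 1→3 → ∅
[19] deliver 3→1 → N1(back v2 [y])

y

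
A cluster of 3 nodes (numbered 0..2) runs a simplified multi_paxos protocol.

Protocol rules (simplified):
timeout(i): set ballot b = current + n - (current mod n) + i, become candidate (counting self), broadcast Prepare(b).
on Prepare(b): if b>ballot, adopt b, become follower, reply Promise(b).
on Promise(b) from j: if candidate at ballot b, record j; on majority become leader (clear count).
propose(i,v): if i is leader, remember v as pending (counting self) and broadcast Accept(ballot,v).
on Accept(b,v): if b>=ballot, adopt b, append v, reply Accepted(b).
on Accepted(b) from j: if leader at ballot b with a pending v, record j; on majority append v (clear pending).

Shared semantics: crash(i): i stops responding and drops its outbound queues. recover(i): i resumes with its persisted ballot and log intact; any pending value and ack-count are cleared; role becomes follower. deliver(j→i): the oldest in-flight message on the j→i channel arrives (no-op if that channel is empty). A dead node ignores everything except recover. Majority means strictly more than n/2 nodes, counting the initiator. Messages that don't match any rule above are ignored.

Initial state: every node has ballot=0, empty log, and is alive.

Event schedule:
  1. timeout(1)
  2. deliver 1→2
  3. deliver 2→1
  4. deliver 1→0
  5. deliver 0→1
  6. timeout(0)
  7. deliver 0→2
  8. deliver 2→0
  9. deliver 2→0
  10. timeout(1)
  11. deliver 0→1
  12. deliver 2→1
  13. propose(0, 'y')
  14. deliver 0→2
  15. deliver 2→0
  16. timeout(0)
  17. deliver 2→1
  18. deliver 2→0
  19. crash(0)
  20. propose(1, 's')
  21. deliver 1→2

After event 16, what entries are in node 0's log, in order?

1. timeout(1):  <1:cand b4 ->
2. deliver 1→2:  <2:foll b4 ->
3. deliver 2→1:  <1:lead b4 ->
4. deliver 1→0:  <0:foll b4 ->
5. deliver 0→1:  nop
6. timeout(0):  <0:cand b6 ->
7. deliver 0→2:  <2:foll b6 ->
8. deliver 2→0:  <0:lead b6 ->
9. deliver 2→0:  nop
10. timeout(1):  <1:cand b7 ->
11. deliver 0→1:  nop
12. deliver 2→1:  nop
13. propose(0,'y'):  nop
14. deliver 0→2:  <2:foll b6 y>
15. deliver 2→0:  <0:lead b6 y>
16. timeout(0):  <0:cand b9 y>

y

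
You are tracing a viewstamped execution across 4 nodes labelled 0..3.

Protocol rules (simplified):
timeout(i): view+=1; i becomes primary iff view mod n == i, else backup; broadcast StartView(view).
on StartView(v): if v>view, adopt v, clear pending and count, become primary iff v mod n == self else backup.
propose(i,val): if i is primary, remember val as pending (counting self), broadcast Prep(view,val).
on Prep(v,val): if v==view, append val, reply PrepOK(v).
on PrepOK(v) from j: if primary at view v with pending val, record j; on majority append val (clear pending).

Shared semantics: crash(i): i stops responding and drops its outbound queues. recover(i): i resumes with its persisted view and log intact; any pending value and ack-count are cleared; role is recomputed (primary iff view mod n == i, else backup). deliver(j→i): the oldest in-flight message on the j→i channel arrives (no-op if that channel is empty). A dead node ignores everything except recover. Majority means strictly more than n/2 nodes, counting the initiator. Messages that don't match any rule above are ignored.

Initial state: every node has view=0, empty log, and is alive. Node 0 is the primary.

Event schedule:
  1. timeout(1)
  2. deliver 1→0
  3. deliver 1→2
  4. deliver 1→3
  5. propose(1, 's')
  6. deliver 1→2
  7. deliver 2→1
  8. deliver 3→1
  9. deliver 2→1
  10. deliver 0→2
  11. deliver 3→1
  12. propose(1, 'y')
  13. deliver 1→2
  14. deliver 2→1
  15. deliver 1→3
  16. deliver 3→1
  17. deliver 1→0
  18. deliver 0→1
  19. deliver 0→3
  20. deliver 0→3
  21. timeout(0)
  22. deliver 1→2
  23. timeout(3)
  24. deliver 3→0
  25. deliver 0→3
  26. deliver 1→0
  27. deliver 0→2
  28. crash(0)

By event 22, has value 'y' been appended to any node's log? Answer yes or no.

1. timeout(1):  <1:prim v1 ->
2. deliver 1→0:  <0:back v1 ->
3. deliver 1→2:  <2:back v1 ->
4. deliver 1→3:  <3:back v1 ->
5. propose(1,'s'):  nop
6. deliver 1→2:  <2:back v1 s>
7. deliver 2→1:  nop
8. deliver 3→1:  nop
9. deliver 2→1:  nop
10. deliver 0→2:  nop
11. deliver 3→1:  nop
12. propose(1,'y'):  nop
13. deliver 1→2:  <2:back v1 s,y>
14. deliver 2→1:  nop
15. deliver 1→3:  <3:back v1 s>
16. deliver 3→1:  <1:prim v1 y>
17. deliver 1→0:  <0:back v1 s>
18. deliver 0→1:  nop
19. deliver 0→3:  nop
20. deliver 0→3:  nop
21. timeout(0):  <0:back v2 s>
22. deliver 1→2:  nop

yes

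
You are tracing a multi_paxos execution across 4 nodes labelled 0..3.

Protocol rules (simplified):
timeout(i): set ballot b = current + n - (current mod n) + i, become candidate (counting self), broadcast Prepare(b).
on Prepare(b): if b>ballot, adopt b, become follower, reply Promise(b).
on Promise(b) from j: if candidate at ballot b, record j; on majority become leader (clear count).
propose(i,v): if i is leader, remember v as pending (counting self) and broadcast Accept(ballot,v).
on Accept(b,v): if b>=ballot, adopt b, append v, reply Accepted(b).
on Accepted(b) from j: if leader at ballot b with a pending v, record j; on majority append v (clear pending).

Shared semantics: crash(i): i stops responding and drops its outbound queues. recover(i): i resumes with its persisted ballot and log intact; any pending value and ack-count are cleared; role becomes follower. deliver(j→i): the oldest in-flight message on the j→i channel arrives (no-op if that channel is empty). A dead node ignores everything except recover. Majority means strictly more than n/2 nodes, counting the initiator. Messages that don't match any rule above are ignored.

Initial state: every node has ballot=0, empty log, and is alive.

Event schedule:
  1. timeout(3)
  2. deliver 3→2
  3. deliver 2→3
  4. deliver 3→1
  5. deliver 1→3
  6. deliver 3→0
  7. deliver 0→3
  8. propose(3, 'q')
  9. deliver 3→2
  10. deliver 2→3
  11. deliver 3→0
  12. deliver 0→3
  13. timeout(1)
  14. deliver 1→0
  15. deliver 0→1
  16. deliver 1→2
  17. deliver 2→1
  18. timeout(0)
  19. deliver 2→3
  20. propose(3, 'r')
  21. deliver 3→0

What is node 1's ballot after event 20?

9

step 1 timeout(3): 3={cand,b=7,log=-}
step 2 deliver 3→2: 2={foll,b=7,log=-}
step 3 deliver 2→3: —
step 4 deliver 3→1: 1={foll,b=7,log=-}
step 5 deliver 1→3: 3={lead,b=7,log=-}
step 6 deliver 3→0: 0={foll,b=7,log=-}
step 7 deliver 0→3: —
step 8 propose(3,'q'): —
step 9 deliver 3→2: 2={foll,b=7,log=q}
step 10 deliver 2→3: —
step 11 deliver 3→0: 0={foll,b=7,log=q}
step 12 deliver 0→3: 3={lead,b=7,log=q}
step 13 timeout(1): 1={cand,b=9,log=-}
step 14 deliver 1→0: 0={foll,b=9,log=q}
step 15 deliver 0→1: —
step 16 deliver 1→2: 2={foll,b=9,log=q}
step 17 deliver 2→1: 1={lead,b=9,log=-}
step 18 timeout(0): 0={cand,b=12,log=q}
step 19 deliver 2→3: —
step 20 propose(3,'r'): —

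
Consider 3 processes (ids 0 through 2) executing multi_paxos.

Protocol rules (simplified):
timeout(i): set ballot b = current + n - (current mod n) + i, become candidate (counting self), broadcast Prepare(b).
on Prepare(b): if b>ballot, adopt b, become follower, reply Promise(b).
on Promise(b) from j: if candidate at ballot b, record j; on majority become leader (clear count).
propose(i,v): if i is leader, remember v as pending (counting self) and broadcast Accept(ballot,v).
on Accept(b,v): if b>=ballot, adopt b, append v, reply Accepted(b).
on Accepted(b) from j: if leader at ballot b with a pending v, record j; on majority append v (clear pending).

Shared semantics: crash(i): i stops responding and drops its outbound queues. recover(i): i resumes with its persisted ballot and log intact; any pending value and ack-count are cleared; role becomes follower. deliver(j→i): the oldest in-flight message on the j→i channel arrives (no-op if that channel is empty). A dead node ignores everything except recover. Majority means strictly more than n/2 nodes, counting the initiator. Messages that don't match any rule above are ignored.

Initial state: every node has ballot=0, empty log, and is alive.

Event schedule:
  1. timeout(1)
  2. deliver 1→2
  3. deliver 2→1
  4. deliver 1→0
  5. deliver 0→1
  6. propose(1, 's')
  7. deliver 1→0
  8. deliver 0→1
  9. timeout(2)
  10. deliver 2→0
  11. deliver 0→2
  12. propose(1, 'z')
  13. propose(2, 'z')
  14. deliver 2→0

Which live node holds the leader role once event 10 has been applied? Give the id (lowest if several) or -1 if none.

e1 timeout(1): 1[cand,b=4,-]
e2 deliver 1→2: 2[foll,b=4,-]
e3 deliver 2→1: 1[lead,b=4,-]
e4 deliver 1→0: 0[foll,b=4,-]
e5 deliver 0→1: ·
e6 propose(1,'s'): ·
e7 deliver 1→0: 0[foll,b=4,s]
e8 deliver 0→1: 1[lead,b=4,s]
e9 timeout(2): 2[cand,b=8,-]
e10 deliver 2→0: 0[foll,b=8,s]

1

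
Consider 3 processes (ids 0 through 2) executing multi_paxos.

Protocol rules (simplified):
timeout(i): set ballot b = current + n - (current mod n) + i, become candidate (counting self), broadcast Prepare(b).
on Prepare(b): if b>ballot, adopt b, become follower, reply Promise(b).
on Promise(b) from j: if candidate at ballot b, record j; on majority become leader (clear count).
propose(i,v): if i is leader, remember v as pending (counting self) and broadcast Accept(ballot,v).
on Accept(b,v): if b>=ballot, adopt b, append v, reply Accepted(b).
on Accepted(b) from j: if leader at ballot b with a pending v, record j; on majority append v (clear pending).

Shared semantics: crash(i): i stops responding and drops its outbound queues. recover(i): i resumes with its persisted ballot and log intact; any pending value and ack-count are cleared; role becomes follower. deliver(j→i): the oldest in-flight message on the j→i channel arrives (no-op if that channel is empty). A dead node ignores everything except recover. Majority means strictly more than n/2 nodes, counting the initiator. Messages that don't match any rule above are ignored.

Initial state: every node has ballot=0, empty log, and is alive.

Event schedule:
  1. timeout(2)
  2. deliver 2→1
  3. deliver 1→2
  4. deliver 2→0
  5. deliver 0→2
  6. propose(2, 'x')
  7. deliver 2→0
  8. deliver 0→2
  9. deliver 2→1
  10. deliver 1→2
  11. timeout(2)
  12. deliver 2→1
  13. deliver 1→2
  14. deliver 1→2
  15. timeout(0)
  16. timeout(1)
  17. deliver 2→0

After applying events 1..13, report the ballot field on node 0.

5

[1] timeout(2) → N2(cand b5 [-])
[2] deliver 2→1 → N1(foll b5 [-])
[3] deliver 1→2 → N2(lead b5 [-])
[4] deliver 2→0 → N0(foll b5 [-])
[5] deliver 0→2 → ∅
[6] propose(2,'x') → ∅
[7] deliver 2→0 → N0(foll b5 [x])
[8] deliver 0→2 → N2(lead b5 [x])
[9] deliver 2→1 → N1(foll b5 [x])
[10] deliver 1→2 → ∅
[11] timeout(2) → N2(cand b8 [x])
[12] deliver 2→1 → N1(foll b8 [x])
[13] deliver 1→2 → N2(lead b8 [x])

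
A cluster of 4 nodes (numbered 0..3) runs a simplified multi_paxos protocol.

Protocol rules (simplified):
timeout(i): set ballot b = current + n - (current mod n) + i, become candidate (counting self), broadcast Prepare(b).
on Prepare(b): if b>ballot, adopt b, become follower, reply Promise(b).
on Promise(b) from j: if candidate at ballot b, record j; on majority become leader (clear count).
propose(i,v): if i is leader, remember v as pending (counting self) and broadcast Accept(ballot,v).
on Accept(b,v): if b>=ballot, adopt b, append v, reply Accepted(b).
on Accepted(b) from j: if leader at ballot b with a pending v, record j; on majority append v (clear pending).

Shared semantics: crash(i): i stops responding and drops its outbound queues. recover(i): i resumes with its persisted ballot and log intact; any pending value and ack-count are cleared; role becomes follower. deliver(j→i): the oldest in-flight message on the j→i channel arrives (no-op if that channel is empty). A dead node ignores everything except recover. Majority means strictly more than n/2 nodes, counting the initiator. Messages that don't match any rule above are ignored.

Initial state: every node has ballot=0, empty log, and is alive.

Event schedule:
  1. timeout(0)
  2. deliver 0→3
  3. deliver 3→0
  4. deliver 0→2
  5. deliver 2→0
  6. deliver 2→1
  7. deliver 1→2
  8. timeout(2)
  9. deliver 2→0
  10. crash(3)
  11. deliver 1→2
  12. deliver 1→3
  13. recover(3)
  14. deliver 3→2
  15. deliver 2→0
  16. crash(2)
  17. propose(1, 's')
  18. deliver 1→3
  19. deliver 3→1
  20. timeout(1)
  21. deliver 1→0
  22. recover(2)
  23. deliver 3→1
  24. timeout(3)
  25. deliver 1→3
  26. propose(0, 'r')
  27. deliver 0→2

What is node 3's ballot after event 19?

4

step 1 timeout(0): 0={cand,b=4,log=-}
step 2 deliver 0→3: 3={foll,b=4,log=-}
step 3 deliver 3→0: —
step 4 deliver 0→2: 2={foll,b=4,log=-}
step 5 deliver 2→0: 0={lead,b=4,log=-}
step 6 deliver 2→1: —
step 7 deliver 1→2: —
step 8 timeout(2): 2={cand,b=10,log=-}
step 9 deliver 2→0: 0={foll,b=10,log=-}
step 10 crash(3): 3={✗foll,b=4,log=-}
step 11 deliver 1→2: —
step 12 deliver 1→3: —
step 13 recover(3): 3={foll,b=4,log=-}
step 14 deliver 3→2: —
step 15 deliver 2→0: —
step 16 crash(2): 2={✗cand,b=10,log=-}
step 17 propose(1,'s'): —
step 18 deliver 1→3: —
step 19 deliver 3→1: —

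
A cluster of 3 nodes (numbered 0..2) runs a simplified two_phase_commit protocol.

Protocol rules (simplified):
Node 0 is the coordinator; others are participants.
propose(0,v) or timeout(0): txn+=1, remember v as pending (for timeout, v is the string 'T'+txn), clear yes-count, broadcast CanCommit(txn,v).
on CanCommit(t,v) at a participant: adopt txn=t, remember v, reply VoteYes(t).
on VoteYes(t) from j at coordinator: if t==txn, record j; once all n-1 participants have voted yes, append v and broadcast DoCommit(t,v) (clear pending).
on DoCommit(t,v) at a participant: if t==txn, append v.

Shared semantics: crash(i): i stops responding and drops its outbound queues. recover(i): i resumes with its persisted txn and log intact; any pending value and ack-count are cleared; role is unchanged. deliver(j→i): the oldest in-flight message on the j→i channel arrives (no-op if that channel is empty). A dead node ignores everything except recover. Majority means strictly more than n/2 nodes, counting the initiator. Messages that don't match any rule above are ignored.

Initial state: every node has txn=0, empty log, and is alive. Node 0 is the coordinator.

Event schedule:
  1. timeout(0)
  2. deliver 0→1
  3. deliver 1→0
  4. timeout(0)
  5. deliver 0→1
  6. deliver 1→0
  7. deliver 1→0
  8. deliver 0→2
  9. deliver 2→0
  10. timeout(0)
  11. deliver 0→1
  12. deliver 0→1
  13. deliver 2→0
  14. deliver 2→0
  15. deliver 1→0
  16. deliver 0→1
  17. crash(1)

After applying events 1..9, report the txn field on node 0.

[1] timeout(0) → N0(coor t1 [-])
[2] deliver 0→1 → N1(part t1 [-])
[3] deliver 1→0 → ∅
[4] timeout(0) → N0(coor t2 [-])
[5] deliver 0→1 → N1(part t2 [-])
[6] deliver 1→0 → ∅
[7] deliver 1→0 → ∅
[8] deliver 0→2 → N2(part t1 [-])
[9] deliver 2→0 → ∅

2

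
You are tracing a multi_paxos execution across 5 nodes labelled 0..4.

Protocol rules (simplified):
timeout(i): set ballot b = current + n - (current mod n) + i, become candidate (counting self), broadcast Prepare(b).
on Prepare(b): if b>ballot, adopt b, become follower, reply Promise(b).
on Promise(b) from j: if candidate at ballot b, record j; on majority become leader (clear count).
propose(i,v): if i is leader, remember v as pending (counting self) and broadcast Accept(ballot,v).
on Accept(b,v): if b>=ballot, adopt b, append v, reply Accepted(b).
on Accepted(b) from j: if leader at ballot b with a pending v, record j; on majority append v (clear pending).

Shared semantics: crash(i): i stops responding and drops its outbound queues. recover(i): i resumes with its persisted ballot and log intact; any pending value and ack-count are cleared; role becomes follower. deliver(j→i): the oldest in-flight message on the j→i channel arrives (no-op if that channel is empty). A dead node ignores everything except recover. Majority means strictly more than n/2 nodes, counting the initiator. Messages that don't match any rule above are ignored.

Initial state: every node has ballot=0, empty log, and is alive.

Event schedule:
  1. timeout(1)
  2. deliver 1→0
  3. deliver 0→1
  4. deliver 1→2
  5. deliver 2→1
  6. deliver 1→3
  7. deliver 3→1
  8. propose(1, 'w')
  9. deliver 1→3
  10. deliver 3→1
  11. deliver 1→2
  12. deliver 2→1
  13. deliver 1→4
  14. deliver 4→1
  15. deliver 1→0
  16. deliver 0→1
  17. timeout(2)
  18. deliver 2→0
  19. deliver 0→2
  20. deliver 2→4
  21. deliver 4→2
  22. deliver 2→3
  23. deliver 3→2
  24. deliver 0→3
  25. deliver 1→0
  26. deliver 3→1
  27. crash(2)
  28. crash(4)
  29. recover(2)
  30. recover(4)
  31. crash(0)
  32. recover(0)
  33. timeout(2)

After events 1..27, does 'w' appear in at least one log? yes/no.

yes

step 1 timeout(1): 1={cand,b=6,log=-}
step 2 deliver 1→0: 0={foll,b=6,log=-}
step 3 deliver 0→1: —
step 4 deliver 1→2: 2={foll,b=6,log=-}
step 5 deliver 2→1: 1={lead,b=6,log=-}
step 6 deliver 1→3: 3={foll,b=6,log=-}
step 7 deliver 3→1: —
step 8 propose(1,'w'): —
step 9 deliver 1→3: 3={foll,b=6,log=w}
step 10 deliver 3→1: —
step 11 deliver 1→2: 2={foll,b=6,log=w}
step 12 deliver 2→1: 1={lead,b=6,log=w}
step 13 deliver 1→4: 4={foll,b=6,log=-}
step 14 deliver 4→1: —
step 15 deliver 1→0: 0={foll,b=6,log=w}
step 16 deliver 0→1: —
step 17 timeout(2): 2={cand,b=12,log=w}
step 18 deliver 2→0: 0={foll,b=12,log=w}
step 19 deliver 0→2: —
step 20 deliver 2→4: 4={foll,b=12,log=-}
step 21 deliver 4→2: 2={lead,b=12,log=w}
step 22 deliver 2→3: 3={foll,b=12,log=w}
step 23 deliver 3→2: —
step 24 deliver 0→3: —
step 25 deliver 1→0: —
step 26 deliver 3→1: —
step 27 crash(2): 2={✗lead,b=12,log=w}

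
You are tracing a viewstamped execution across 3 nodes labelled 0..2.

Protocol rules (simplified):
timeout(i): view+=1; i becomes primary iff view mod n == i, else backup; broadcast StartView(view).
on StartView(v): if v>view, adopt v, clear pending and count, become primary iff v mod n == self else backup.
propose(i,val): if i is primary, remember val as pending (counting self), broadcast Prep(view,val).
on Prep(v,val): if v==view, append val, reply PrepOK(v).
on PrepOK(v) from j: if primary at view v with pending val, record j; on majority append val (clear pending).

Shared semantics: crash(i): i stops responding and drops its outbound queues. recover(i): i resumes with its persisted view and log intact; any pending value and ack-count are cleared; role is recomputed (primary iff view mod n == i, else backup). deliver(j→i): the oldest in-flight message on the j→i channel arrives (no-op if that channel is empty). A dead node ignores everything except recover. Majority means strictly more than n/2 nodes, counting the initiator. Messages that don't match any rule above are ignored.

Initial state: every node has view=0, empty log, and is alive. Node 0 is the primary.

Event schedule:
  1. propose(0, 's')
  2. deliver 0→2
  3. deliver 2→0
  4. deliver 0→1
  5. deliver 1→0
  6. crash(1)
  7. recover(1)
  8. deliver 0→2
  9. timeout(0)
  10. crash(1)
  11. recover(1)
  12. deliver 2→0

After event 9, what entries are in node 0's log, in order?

s

e1 propose(0,'s'): ·
e2 deliver 0→2: 2[back,v=0,s]
e3 deliver 2→0: 0[prim,v=0,s]
e4 deliver 0→1: 1[back,v=0,s]
e5 deliver 1→0: ·
e6 crash(1): 1[✗back,v=0,s]
e7 recover(1): 1[back,v=0,s]
e8 deliver 0→2: ·
e9 timeout(0): 0[back,v=1,s]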